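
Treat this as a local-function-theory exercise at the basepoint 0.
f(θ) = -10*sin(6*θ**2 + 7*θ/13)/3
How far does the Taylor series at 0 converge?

The factor sin(6*θ**2 + 7*θ/13) is entire and contributes no finite singular point.
The polynomial part has no poles.
No finite singular points: the Taylor series at 0 converges everywhere.

The radius of convergence is infinite.


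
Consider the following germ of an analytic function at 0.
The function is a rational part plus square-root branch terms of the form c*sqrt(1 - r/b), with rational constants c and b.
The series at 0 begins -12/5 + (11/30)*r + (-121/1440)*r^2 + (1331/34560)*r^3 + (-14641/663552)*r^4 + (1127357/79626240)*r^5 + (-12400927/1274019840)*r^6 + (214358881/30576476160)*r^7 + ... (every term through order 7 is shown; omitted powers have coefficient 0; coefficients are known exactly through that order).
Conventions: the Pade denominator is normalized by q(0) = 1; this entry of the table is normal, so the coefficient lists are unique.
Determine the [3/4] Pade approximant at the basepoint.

The Pade approximant has numerator coefficients [-12/5, -77/30, -2057/4320, 1331/20736]; denominator coefficients [1, 11/9, 605/1728, 0, -14641/7962624].

Taylor coefficients needed (read off): a_0 = -12/5, a_1 = 11/30, a_2 = -121/1440, a_3 = 1331/34560, a_4 = -14641/663552, a_5 = 1127357/79626240, a_6 = -12400927/1274019840, a_7 = 214358881/30576476160.
Write the denominator as Q(r) = 1 + q1*r + q2*r^2 + q3*r^3 + q4*r^4. Requiring Q*f - P = O(r^8) with deg P <= 3 kills the coefficients of r^4..r^7 in Q*f:
  r^4: a_4 + q1*a_3 + q2*a_2 + q3*a_1 + q4*a_0 = 0, i.e. -14641/663552 + (1331/34560)*q1 + (-121/1440)*q2 + (11/30)*q3 + (-12/5)*q4 = 0.
  r^5: a_5 + q1*a_4 + q2*a_3 + q3*a_2 + q4*a_1 = 0, i.e. 1127357/79626240 + (-14641/663552)*q1 + (1331/34560)*q2 + (-121/1440)*q3 + (11/30)*q4 = 0.
  r^6: a_6 + q1*a_5 + q2*a_4 + q3*a_3 + q4*a_2 = 0, i.e. -12400927/1274019840 + (1127357/79626240)*q1 + (-14641/663552)*q2 + (1331/34560)*q3 + (-121/1440)*q4 = 0.
  r^7: a_7 + q1*a_6 + q2*a_5 + q3*a_4 + q4*a_3 = 0, i.e. 214358881/30576476160 + (-12400927/1274019840)*q1 + (1127357/79626240)*q2 + (-14641/663552)*q3 + (1331/34560)*q4 = 0.
Solving this linear system: q1 = 11/9, q2 = 605/1728, q3 = 0, q4 = -14641/7962624.
The numerator is Q*f truncated at degree 3: P0 = a_0 = -12/5; P1 = a_1 + q1*a_0 = -77/30; P2 = a_2 + q1*a_1 + q2*a_0 = -2057/4320; P3 = a_3 + q1*a_2 + q2*a_1 + q3*a_0 = 1331/20736.


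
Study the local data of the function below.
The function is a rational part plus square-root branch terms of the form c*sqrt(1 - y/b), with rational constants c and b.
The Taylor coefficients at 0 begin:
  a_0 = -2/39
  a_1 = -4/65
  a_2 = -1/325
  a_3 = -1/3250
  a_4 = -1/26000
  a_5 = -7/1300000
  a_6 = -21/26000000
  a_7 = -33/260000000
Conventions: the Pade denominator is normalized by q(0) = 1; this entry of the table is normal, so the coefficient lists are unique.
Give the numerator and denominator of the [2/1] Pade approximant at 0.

The Pade approximant has numerator coefficients [-2/39, -11/195, 1/325]; denominator coefficients [1, -1/10].

Taylor coefficients needed (read off): a_0 = -2/39, a_1 = -4/65, a_2 = -1/325, a_3 = -1/3250.
Write the denominator as Q(y) = 1 + q1*y. Requiring Q*f - P = O(y^4) with deg P <= 2 kills the coefficients of y^3..y^3 in Q*f:
  y^3: a_3 + q1*a_2 = 0, i.e. -1/3250 + (-1/325)*q1 = 0.
Solving this linear system: q1 = -1/10.
The numerator is Q*f truncated at degree 2: P0 = a_0 = -2/39; P1 = a_1 + q1*a_0 = -11/195; P2 = a_2 + q1*a_1 = 1/325.


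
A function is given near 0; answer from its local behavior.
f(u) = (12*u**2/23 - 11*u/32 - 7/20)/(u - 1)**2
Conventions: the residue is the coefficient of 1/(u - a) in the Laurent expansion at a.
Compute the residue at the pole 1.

The residue is 515/736.

At the order-2 pole 1 set g(u) = (u - (1))^2*f(u) = 12*u**2/23 - 11*u/32 - 7/20.
Order-2 pole: residue = g'(a); g'(1) = 515/736, so the residue is 515/736.


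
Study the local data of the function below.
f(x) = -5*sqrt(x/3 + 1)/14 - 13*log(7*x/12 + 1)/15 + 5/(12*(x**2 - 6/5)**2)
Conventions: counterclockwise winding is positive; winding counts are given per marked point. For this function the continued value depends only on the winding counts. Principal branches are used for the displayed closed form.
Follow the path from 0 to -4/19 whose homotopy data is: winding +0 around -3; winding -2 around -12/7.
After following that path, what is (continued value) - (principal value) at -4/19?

Continued minus principal equals (52/15)*pi*i.

The rational part is single-valued and drops out of the difference; each branch term changes only by its own monodromy.
(-5/14)*sqrt(1 - x/(-3)): winding +0 is even, the square root returns to the same sheet, contribution 0.
(-13/15)*log(1 - x/(-12/7)): each positive loop around -12/7 adds 2*pi*i to the log, so winding -2 contributes (-13/15)*(-2)*2*pi*i = (52/15)*pi*i.
Summing the contributions at x = -4/19 gives (52/15)*pi*i.


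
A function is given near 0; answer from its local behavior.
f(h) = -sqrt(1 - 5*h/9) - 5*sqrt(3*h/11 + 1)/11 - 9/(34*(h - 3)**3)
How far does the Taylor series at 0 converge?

Denominator factor (h - 3)^3: pole of order 3 at 3, modulus 3.
Branch term (-1)*sqrt(1 - h/(9/5)): its argument vanishes at h = 9/5, a square-root branch point, modulus 9/5.
Branch term (-5/11)*sqrt(1 - h/(-11/3)): its argument vanishes at h = -11/3, a square-root branch point, modulus 11/3.
The radius of convergence is the smallest modulus among the singular points: 9/5.

The radius of convergence is 9/5.


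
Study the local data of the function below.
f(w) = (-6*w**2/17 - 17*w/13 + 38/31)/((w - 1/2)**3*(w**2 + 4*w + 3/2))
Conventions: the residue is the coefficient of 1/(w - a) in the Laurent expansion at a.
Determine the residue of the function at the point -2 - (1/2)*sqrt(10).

The factor w**2 + 4*w + 3/2 splits as (w - a)(w - a') with a = -2 - (1/2)*sqrt(10), a' = -2 + (1/2)*sqrt(10). At the order-1 pole a set g(w) = (w - a)*f(w) = [(-6*w**2/17 - 17*w/13 + 38/31)/(w - 1/2)**3] / (w - a').
Simple pole: residue = g(a) at a = -2 - (1/2)*sqrt(10), which is -122948/355725 + (102968/924885)*sqrt(10).

The residue is -122948/355725 + (102968/924885)*sqrt(10).


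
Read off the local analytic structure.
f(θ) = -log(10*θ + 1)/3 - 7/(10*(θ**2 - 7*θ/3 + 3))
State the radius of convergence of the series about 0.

The radius of convergence is 1/10.

Denominator factor (θ**2 - 7*θ/3 + 3): discriminant -59/9, complex-conjugate roots (7/6) + ((1/6)*sqrt(59))*i and (7/6) - ((1/6)*sqrt(59))*i; poles of order 1, moduli sqrt(3) and sqrt(3).
Branch term (-1/3)*log(1 - θ/(-1/10)): its argument vanishes at θ = -1/10, a logarithmic branch point, modulus 1/10.
The radius of convergence is the smallest modulus among the singular points: 1/10.


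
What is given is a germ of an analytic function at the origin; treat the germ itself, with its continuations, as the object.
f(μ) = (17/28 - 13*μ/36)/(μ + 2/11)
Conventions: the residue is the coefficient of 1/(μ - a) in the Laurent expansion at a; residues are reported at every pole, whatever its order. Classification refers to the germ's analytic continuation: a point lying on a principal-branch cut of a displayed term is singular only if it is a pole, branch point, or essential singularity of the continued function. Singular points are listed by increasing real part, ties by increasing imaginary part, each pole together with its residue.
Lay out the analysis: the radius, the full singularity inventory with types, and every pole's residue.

Denominator factor (μ + 2/11): pole of order 1 at -2/11, modulus 2/11.
The radius of convergence is the smallest modulus among the singular points: 2/11.
At the order-1 pole -2/11 set g(μ) = (μ - (-2/11))*f(μ) = 17/28 - 13*μ/36.
Simple pole: residue = g(a) at a = -2/11, which is 1865/2772.

Radius of convergence at 0: 2/11.
At -2/11: a pole of order 1; residue 1865/2772.


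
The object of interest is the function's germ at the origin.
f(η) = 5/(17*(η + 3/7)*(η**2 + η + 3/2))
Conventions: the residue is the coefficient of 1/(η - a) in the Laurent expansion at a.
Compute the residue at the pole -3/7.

The residue is 490/2091.

At the order-1 pole -3/7 set g(η) = (η - (-3/7))*f(η) = 5/(17*(η**2 + η + 3/2)).
Simple pole: residue = g(a) at a = -3/7, which is 490/2091.


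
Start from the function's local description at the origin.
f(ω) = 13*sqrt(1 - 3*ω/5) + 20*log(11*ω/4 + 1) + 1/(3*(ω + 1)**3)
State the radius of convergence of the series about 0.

Denominator factor (ω + 1)^3: pole of order 3 at -1, modulus 1.
Branch term (20)*log(1 - ω/(-4/11)): its argument vanishes at ω = -4/11, a logarithmic branch point, modulus 4/11.
Branch term (13)*sqrt(1 - ω/(5/3)): its argument vanishes at ω = 5/3, a square-root branch point, modulus 5/3.
The radius of convergence is the smallest modulus among the singular points: 4/11.

The radius of convergence is 4/11.


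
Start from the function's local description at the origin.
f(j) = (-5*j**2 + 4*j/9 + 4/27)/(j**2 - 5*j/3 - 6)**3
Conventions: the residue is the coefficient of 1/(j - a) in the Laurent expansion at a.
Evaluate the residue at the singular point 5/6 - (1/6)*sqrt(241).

The factor j**2 - 5*j/3 - 6 splits as (j - a)(j - a') with a = 5/6 - (1/6)*sqrt(241), a' = 5/6 + (1/6)*sqrt(241). At the order-3 pole a set g(j) = (j - a)^3*f(j) = [-5*j**2 + 4*j/9 + 4/27] / (j - a')^3.
Order-3 pole: residue = g''(a)/2; g''(5/6 - (1/6)*sqrt(241)) = -(23922/13997521)*sqrt(241), so the residue is -(11961/13997521)*sqrt(241).

The residue is -(11961/13997521)*sqrt(241).


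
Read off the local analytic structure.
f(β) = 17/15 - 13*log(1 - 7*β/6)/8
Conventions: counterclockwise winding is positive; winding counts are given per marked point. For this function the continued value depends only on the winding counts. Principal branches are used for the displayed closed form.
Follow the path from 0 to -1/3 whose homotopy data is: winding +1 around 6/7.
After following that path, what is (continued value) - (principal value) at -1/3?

The rational part is single-valued and drops out of the difference; each branch term changes only by its own monodromy.
(-13/8)*log(1 - β/(6/7)): each positive loop around 6/7 adds 2*pi*i to the log, so winding +1 contributes (-13/8)*(1)*2*pi*i = -(13/4)*pi*i.
Summing the contributions at β = -1/3 gives -(13/4)*pi*i.

Continued minus principal equals -(13/4)*pi*i.


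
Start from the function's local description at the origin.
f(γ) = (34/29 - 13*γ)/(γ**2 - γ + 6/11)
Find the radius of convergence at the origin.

Denominator factor (γ**2 - γ + 6/11): discriminant -13/11, complex-conjugate roots (1/2) + ((1/22)*sqrt(143))*i and (1/2) - ((1/22)*sqrt(143))*i; poles of order 1, moduli (1/11)*sqrt(66) and (1/11)*sqrt(66).
The radius of convergence is the smallest modulus among the singular points: (1/11)*sqrt(66).

The radius of convergence is (1/11)*sqrt(66).


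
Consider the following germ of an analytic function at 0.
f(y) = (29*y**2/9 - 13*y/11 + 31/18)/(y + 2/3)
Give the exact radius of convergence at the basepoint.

The radius of convergence is 2/3.

Denominator factor (y + 2/3): pole of order 1 at -2/3, modulus 2/3.
The radius of convergence is the smallest modulus among the singular points: 2/3.


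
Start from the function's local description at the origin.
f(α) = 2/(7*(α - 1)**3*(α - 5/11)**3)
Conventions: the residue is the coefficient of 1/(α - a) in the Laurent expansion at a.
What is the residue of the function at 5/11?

The residue is -161051/4536.

At the order-3 pole 5/11 set g(α) = (α - (5/11))^3*f(α) = 2/(7*(α - 1)**3).
Order-3 pole: residue = g''(a)/2; g''(5/11) = -161051/2268, so the residue is -161051/4536.


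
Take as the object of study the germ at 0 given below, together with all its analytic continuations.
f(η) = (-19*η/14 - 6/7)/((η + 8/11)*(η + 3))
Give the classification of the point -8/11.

The denominator factor η + 8/11 vanishes at -8/11 and appears to the power 1; the numerator there equals 10/77, nonzero, and no other factor vanishes.
Hence a pole whose order is the multiplicity, 1.

The point is a pole of order 1.


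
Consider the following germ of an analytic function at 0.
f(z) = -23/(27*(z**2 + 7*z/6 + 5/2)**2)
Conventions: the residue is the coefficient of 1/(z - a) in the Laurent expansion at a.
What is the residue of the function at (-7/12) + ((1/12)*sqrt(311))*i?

The factor z**2 + 7*z/6 + 5/2 splits as (z - a)(z - a') with a = (-7/12) + ((1/12)*sqrt(311))*i, a' = (-7/12) - ((1/12)*sqrt(311))*i. At the order-2 pole a set g(z) = (z - a)^2*f(z) = [-23/27] / (z - a')^2.
Order-2 pole: residue = g'(a); g'((-7/12) + ((1/12)*sqrt(311))*i) = ((368/96721)*sqrt(311))*i, so the residue is ((368/96721)*sqrt(311))*i.

The residue is ((368/96721)*sqrt(311))*i.


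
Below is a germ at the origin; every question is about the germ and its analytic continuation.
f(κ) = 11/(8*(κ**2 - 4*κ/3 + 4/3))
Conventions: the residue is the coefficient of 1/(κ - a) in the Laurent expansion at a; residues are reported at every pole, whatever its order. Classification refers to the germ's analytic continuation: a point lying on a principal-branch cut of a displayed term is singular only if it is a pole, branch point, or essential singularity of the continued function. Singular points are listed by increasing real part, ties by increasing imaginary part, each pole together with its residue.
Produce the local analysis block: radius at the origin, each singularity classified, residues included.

Radius of convergence at 0: (2/3)*sqrt(3).
At (2/3) - ((2/3)*sqrt(2))*i: a pole of order 1; residue ((33/64)*sqrt(2))*i.
At (2/3) + ((2/3)*sqrt(2))*i: a pole of order 1; residue -((33/64)*sqrt(2))*i.

Denominator factor (κ**2 - 4*κ/3 + 4/3): discriminant -32/9, complex-conjugate roots (2/3) + ((2/3)*sqrt(2))*i and (2/3) - ((2/3)*sqrt(2))*i; poles of order 1, moduli (2/3)*sqrt(3) and (2/3)*sqrt(3).
The radius of convergence is the smallest modulus among the singular points: (2/3)*sqrt(3).
The factor κ**2 - 4*κ/3 + 4/3 splits as (κ - a)(κ - a') with a = (2/3) - ((2/3)*sqrt(2))*i, a' = (2/3) + ((2/3)*sqrt(2))*i. At the order-1 pole a set g(κ) = (κ - a)*f(κ) = [11/8] / (κ - a').
Simple pole: residue = g(a) at a = (2/3) - ((2/3)*sqrt(2))*i, which is ((33/64)*sqrt(2))*i.
The factor κ**2 - 4*κ/3 + 4/3 splits as (κ - a)(κ - a') with a = (2/3) + ((2/3)*sqrt(2))*i, a' = (2/3) - ((2/3)*sqrt(2))*i. At the order-1 pole a set g(κ) = (κ - a)*f(κ) = [11/8] / (κ - a').
Simple pole: residue = g(a) at a = (2/3) + ((2/3)*sqrt(2))*i, which is -((33/64)*sqrt(2))*i.
List the singular points by increasing real part (a conjugate pair: the negative imaginary part first).


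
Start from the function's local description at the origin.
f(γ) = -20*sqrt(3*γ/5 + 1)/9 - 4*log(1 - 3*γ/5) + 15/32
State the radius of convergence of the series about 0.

The radius of convergence is 5/3.

Branch term (-20/9)*sqrt(1 - γ/(-5/3)): its argument vanishes at γ = -5/3, a square-root branch point, modulus 5/3.
Branch term (-4)*log(1 - γ/(5/3)): its argument vanishes at γ = 5/3, a logarithmic branch point, modulus 5/3.
The radius of convergence is the smallest modulus among the singular points: 5/3.


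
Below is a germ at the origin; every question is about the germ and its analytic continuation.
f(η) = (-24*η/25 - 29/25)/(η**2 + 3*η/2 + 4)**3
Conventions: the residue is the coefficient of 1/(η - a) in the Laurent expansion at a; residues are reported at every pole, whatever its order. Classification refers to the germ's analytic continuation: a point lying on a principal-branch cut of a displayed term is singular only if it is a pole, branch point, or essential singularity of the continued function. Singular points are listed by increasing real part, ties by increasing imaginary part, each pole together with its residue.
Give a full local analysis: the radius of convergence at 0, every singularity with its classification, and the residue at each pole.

Denominator factor (η**2 + 3*η/2 + 4)^3: discriminant -55/4, complex-conjugate roots (-3/4) + ((1/4)*sqrt(55))*i and (-3/4) - ((1/4)*sqrt(55))*i; poles of order 3, moduli 2 and 2.
The radius of convergence is the smallest modulus among the singular points: 2.
The factor η**2 + 3*η/2 + 4 splits as (η - a)(η - a') with a = (-3/4) - ((1/4)*sqrt(55))*i, a' = (-3/4) + ((1/4)*sqrt(55))*i. At the order-3 pole a set g(η) = (η - a)^3*f(η) = [-24*η/25 - 29/25] / (η - a')^3.
Order-3 pole: residue = g''(a)/2; g''((-3/4) - ((1/4)*sqrt(55))*i) = -((384/378125)*sqrt(55))*i, so the residue is -((192/378125)*sqrt(55))*i.
The factor η**2 + 3*η/2 + 4 splits as (η - a)(η - a') with a = (-3/4) + ((1/4)*sqrt(55))*i, a' = (-3/4) - ((1/4)*sqrt(55))*i. At the order-3 pole a set g(η) = (η - a)^3*f(η) = [-24*η/25 - 29/25] / (η - a')^3.
Order-3 pole: residue = g''(a)/2; g''((-3/4) + ((1/4)*sqrt(55))*i) = ((384/378125)*sqrt(55))*i, so the residue is ((192/378125)*sqrt(55))*i.
List the singular points by increasing real part (a conjugate pair: the negative imaginary part first).

Radius of convergence at 0: 2.
At (-3/4) - ((1/4)*sqrt(55))*i: a pole of order 3; residue -((192/378125)*sqrt(55))*i.
At (-3/4) + ((1/4)*sqrt(55))*i: a pole of order 3; residue ((192/378125)*sqrt(55))*i.


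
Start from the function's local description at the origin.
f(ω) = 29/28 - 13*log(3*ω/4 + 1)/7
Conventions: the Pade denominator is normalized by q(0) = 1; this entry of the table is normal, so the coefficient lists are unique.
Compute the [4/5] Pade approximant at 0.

Taylor coefficients needed (expand at 0): a_0 = 29/28, a_1 = -39/28, a_2 = 117/224, a_3 = -117/448, a_4 = 1053/7168, a_5 = -3159/35840, a_6 = 3159/57344, a_7 = -28431/802816, a_8 = 85293/3670016, a_9 = -28431/1835008.
Write the denominator as Q(ω) = 1 + q1*ω + q2*ω^2 + q3*ω^3 + q4*ω^4 + q5*ω^5. Requiring Q*f - P = O(ω^10) with deg P <= 4 kills the coefficients of ω^5..ω^9 in Q*f:
  ω^5: a_5 + q1*a_4 + q2*a_3 + q3*a_2 + q4*a_1 + q5*a_0 = 0, i.e. -3159/35840 + (1053/7168)*q1 + (-117/448)*q2 + (117/224)*q3 + (-39/28)*q4 + (29/28)*q5 = 0.
  ω^6: a_6 + q1*a_5 + q2*a_4 + q3*a_3 + q4*a_2 + q5*a_1 = 0, i.e. 3159/57344 + (-3159/35840)*q1 + (1053/7168)*q2 + (-117/448)*q3 + (117/224)*q4 + (-39/28)*q5 = 0.
  ω^7: a_7 + q1*a_6 + q2*a_5 + q3*a_4 + q4*a_3 + q5*a_2 = 0, i.e. -28431/802816 + (3159/57344)*q1 + (-3159/35840)*q2 + (1053/7168)*q3 + (-117/448)*q4 + (117/224)*q5 = 0.
  ω^8: a_8 + q1*a_7 + q2*a_6 + q3*a_5 + q4*a_4 + q5*a_3 = 0, i.e. 85293/3670016 + (-28431/802816)*q1 + (3159/57344)*q2 + (-3159/35840)*q3 + (1053/7168)*q4 + (-117/448)*q5 = 0.
  ω^9: a_9 + q1*a_8 + q2*a_7 + q3*a_6 + q4*a_5 + q5*a_4 = 0, i.e. -28431/1835008 + (85293/3670016)*q1 + (-28431/802816)*q2 + (3159/57344)*q3 + (-3159/35840)*q4 + (1053/7168)*q5 = 0.
Solving this linear system: q1 = 2776/1689, q2 = 8133/9008, q3 = 23229/126112, q4 = 2817/288256, q5 = -1053/10088960.
The numerator is Q*f truncated at degree 4: P0 = a_0 = 29/28; P1 = a_1 + q1*a_0 = 14633/47292; P2 = a_2 + q1*a_1 + q2*a_0 = -209809/252224; P3 = a_3 + q1*a_2 + q2*a_1 + q3*a_0 = -1657779/3531136; P4 = a_4 + q1*a_3 + q2*a_2 + q3*a_1 + q4*a_0 = -3230727/56498176.

The Pade approximant has numerator coefficients [29/28, 14633/47292, -209809/252224, -1657779/3531136, -3230727/56498176]; denominator coefficients [1, 2776/1689, 8133/9008, 23229/126112, 2817/288256, -1053/10088960].


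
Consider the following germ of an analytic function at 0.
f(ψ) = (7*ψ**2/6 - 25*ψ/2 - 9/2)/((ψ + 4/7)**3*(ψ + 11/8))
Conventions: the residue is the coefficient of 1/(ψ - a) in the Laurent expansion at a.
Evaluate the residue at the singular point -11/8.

The residue is -7846468/273375.

At the order-1 pole -11/8 set g(ψ) = (ψ - (-11/8))*f(ψ) = (7*ψ**2/6 - 25*ψ/2 - 9/2)/(ψ + 4/7)**3.
Simple pole: residue = g(a) at a = -11/8, which is -7846468/273375.


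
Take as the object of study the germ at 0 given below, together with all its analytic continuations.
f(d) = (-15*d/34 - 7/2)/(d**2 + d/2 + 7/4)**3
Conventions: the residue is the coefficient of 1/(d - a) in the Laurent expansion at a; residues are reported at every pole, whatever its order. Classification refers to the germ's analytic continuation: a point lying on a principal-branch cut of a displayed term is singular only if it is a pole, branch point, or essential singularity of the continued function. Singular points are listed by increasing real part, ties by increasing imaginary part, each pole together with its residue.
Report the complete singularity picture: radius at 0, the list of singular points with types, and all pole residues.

Radius of convergence at 0: (1/2)*sqrt(7).
At (-1/4) - ((3/4)*sqrt(3))*i: a pole of order 3; residue -((3688/37179)*sqrt(3))*i.
At (-1/4) + ((3/4)*sqrt(3))*i: a pole of order 3; residue ((3688/37179)*sqrt(3))*i.

Denominator factor (d**2 + d/2 + 7/4)^3: discriminant -27/4, complex-conjugate roots (-1/4) + ((3/4)*sqrt(3))*i and (-1/4) - ((3/4)*sqrt(3))*i; poles of order 3, moduli (1/2)*sqrt(7) and (1/2)*sqrt(7).
The radius of convergence is the smallest modulus among the singular points: (1/2)*sqrt(7).
The factor d**2 + d/2 + 7/4 splits as (d - a)(d - a') with a = (-1/4) - ((3/4)*sqrt(3))*i, a' = (-1/4) + ((3/4)*sqrt(3))*i. At the order-3 pole a set g(d) = (d - a)^3*f(d) = [-15*d/34 - 7/2] / (d - a')^3.
Order-3 pole: residue = g''(a)/2; g''((-1/4) - ((3/4)*sqrt(3))*i) = -((7376/37179)*sqrt(3))*i, so the residue is -((3688/37179)*sqrt(3))*i.
The factor d**2 + d/2 + 7/4 splits as (d - a)(d - a') with a = (-1/4) + ((3/4)*sqrt(3))*i, a' = (-1/4) - ((3/4)*sqrt(3))*i. At the order-3 pole a set g(d) = (d - a)^3*f(d) = [-15*d/34 - 7/2] / (d - a')^3.
Order-3 pole: residue = g''(a)/2; g''((-1/4) + ((3/4)*sqrt(3))*i) = ((7376/37179)*sqrt(3))*i, so the residue is ((3688/37179)*sqrt(3))*i.
List the singular points by increasing real part (a conjugate pair: the negative imaginary part first).


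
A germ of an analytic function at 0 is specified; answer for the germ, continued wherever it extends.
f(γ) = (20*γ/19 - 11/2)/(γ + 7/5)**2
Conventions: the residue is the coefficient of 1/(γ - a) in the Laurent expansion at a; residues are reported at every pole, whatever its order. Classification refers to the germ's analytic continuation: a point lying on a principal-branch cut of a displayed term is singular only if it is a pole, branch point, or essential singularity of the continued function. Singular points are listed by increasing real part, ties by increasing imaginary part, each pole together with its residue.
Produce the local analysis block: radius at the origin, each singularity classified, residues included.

Radius of convergence at 0: 7/5.
At -7/5: a pole of order 2; residue 20/19.

Denominator factor (γ + 7/5)^2: pole of order 2 at -7/5, modulus 7/5.
The radius of convergence is the smallest modulus among the singular points: 7/5.
At the order-2 pole -7/5 set g(γ) = (γ - (-7/5))^2*f(γ) = 20*γ/19 - 11/2.
Order-2 pole: residue = g'(a); g'(-7/5) = 20/19, so the residue is 20/19.


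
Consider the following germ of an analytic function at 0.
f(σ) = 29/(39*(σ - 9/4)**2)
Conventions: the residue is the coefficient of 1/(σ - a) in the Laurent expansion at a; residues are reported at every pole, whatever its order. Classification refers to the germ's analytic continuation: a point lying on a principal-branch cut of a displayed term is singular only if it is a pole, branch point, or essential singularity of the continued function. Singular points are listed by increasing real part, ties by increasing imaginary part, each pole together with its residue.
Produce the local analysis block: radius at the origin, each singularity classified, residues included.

Denominator factor (σ - 9/4)^2: pole of order 2 at 9/4, modulus 9/4.
The radius of convergence is the smallest modulus among the singular points: 9/4.
At the order-2 pole 9/4 set g(σ) = (σ - (9/4))^2*f(σ) = 29/39.
Order-2 pole: residue = g'(a); g'(9/4) = 0, so the residue is 0.

Radius of convergence at 0: 9/4.
At 9/4: a pole of order 2; residue 0.


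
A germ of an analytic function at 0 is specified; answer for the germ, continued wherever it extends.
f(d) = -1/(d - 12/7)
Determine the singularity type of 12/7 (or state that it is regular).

The denominator factor d - 12/7 vanishes at 12/7 and appears to the power 1; the numerator there equals -1, nonzero, and no other factor vanishes.
Hence a pole whose order is the multiplicity, 1.

The point is a pole of order 1.


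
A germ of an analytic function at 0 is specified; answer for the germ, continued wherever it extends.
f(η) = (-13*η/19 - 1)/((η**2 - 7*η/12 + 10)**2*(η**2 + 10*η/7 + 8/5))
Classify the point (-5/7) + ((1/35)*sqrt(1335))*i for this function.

The point is a pole of order 1.

The denominator factor η**2 + 10*η/7 + 8/5 vanishes at (-5/7) + ((1/35)*sqrt(1335))*i and appears to the power 1; the numerator there equals (-68/133) - ((13/665)*sqrt(1335))*i, nonzero, and no other factor vanishes.
Hence a pole whose order is the multiplicity, 1.


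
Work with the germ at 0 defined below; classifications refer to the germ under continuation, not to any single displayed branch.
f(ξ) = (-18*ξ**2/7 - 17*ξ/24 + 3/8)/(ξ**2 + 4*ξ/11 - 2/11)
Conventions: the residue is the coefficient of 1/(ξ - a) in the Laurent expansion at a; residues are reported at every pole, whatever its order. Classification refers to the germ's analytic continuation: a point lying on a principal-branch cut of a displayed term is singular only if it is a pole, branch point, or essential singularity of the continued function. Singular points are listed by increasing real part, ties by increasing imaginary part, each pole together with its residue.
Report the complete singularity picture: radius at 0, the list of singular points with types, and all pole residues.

Radius of convergence at 0: -2/11 + (1/11)*sqrt(26).
At -2/11 - (1/11)*sqrt(26): a pole of order 1; residue 419/3696 + (2719/96096)*sqrt(26).
At -2/11 + (1/11)*sqrt(26): a pole of order 1; residue 419/3696 - (2719/96096)*sqrt(26).

Denominator factor (ξ**2 + 4*ξ/11 - 2/11): discriminant 104/121, real irrational roots -2/11 + (1/11)*sqrt(26) and -2/11 - (1/11)*sqrt(26); poles of order 1, moduli -2/11 + (1/11)*sqrt(26) and 2/11 + (1/11)*sqrt(26).
The radius of convergence is the smallest modulus among the singular points: -2/11 + (1/11)*sqrt(26).
The factor ξ**2 + 4*ξ/11 - 2/11 splits as (ξ - a)(ξ - a') with a = -2/11 - (1/11)*sqrt(26), a' = -2/11 + (1/11)*sqrt(26). At the order-1 pole a set g(ξ) = (ξ - a)*f(ξ) = [-18*ξ**2/7 - 17*ξ/24 + 3/8] / (ξ - a').
Simple pole: residue = g(a) at a = -2/11 - (1/11)*sqrt(26), which is 419/3696 + (2719/96096)*sqrt(26).
The factor ξ**2 + 4*ξ/11 - 2/11 splits as (ξ - a)(ξ - a') with a = -2/11 + (1/11)*sqrt(26), a' = -2/11 - (1/11)*sqrt(26). At the order-1 pole a set g(ξ) = (ξ - a)*f(ξ) = [-18*ξ**2/7 - 17*ξ/24 + 3/8] / (ξ - a').
Simple pole: residue = g(a) at a = -2/11 + (1/11)*sqrt(26), which is 419/3696 - (2719/96096)*sqrt(26).
List the singular points by increasing real part (a conjugate pair: the negative imaginary part first).


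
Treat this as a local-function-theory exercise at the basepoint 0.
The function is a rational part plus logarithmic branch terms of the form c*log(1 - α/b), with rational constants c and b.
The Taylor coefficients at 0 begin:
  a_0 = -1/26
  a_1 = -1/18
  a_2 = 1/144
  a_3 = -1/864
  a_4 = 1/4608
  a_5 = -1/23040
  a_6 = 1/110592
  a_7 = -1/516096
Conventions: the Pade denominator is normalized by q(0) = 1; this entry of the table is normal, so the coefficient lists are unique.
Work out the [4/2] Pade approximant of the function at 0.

Taylor coefficients needed (read off): a_0 = -1/26, a_1 = -1/18, a_2 = 1/144, a_3 = -1/864, a_4 = 1/4608, a_5 = -1/23040, a_6 = 1/110592.
Write the denominator as Q(α) = 1 + q1*α + q2*α^2. Requiring Q*f - P = O(α^7) with deg P <= 4 kills the coefficients of α^5..α^6 in Q*f:
  α^5: a_5 + q1*a_4 + q2*a_3 = 0, i.e. -1/23040 + (1/4608)*q1 + (-1/864)*q2 = 0.
  α^6: a_6 + q1*a_5 + q2*a_4 = 0, i.e. 1/110592 + (-1/23040)*q1 + (1/4608)*q2 = 0.
Solving this linear system: q1 = 1/3, q2 = 1/40.
The numerator is Q*f truncated at degree 4: P0 = a_0 = -1/26; P1 = a_1 + q1*a_0 = -8/117; P2 = a_2 + q1*a_1 + q2*a_0 = -22/1755; P3 = a_3 + q1*a_2 + q2*a_1 = -1/4320; P4 = a_4 + q1*a_3 + q2*a_2 = 1/207360.

The Pade approximant has numerator coefficients [-1/26, -8/117, -22/1755, -1/4320, 1/207360]; denominator coefficients [1, 1/3, 1/40].


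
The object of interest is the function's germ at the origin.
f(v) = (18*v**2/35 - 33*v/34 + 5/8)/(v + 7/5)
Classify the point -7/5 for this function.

The denominator factor v + 7/5 vanishes at -7/5 and appears to the power 1; the numerator there equals 50861/17000, nonzero, and no other factor vanishes.
Hence a pole whose order is the multiplicity, 1.

The point is a pole of order 1.


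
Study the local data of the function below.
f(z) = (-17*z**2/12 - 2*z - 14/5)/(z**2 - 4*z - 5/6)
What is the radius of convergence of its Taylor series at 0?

The radius of convergence is -2 + (1/6)*sqrt(174).

Denominator factor (z**2 - 4*z - 5/6): discriminant 58/3, real irrational roots 2 + (1/6)*sqrt(174) and 2 - (1/6)*sqrt(174); poles of order 1, moduli 2 + (1/6)*sqrt(174) and -2 + (1/6)*sqrt(174).
The radius of convergence is the smallest modulus among the singular points: -2 + (1/6)*sqrt(174).


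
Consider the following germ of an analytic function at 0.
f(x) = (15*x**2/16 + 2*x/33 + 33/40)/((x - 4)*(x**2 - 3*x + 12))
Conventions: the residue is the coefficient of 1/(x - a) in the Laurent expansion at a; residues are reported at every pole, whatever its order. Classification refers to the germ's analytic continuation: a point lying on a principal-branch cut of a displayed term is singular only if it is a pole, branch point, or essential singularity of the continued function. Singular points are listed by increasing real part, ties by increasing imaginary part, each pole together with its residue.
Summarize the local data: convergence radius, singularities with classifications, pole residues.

Radius of convergence at 0: (2)*sqrt(3).
At (3/2) - ((1/2)*sqrt(39))*i: a pole of order 1; residue (-1409/42240) + ((7621/109824)*sqrt(39))*i.
At (3/2) + ((1/2)*sqrt(39))*i: a pole of order 1; residue (-1409/42240) - ((7621/109824)*sqrt(39))*i.
At 4: a pole of order 1; residue 21209/21120.

Denominator factor (x - 4): pole of order 1 at 4, modulus 4.
Denominator factor (x**2 - 3*x + 12): discriminant -39, complex-conjugate roots (3/2) + ((1/2)*sqrt(39))*i and (3/2) - ((1/2)*sqrt(39))*i; poles of order 1, moduli (2)*sqrt(3) and (2)*sqrt(3).
The radius of convergence is the smallest modulus among the singular points: (2)*sqrt(3).
The factor x**2 - 3*x + 12 splits as (x - a)(x - a') with a = (3/2) - ((1/2)*sqrt(39))*i, a' = (3/2) + ((1/2)*sqrt(39))*i. At the order-1 pole a set g(x) = (x - a)*f(x) = [(15*x**2/16 + 2*x/33 + 33/40)/(x - 4)] / (x - a').
Simple pole: residue = g(a) at a = (3/2) - ((1/2)*sqrt(39))*i, which is (-1409/42240) + ((7621/109824)*sqrt(39))*i.
The factor x**2 - 3*x + 12 splits as (x - a)(x - a') with a = (3/2) + ((1/2)*sqrt(39))*i, a' = (3/2) - ((1/2)*sqrt(39))*i. At the order-1 pole a set g(x) = (x - a)*f(x) = [(15*x**2/16 + 2*x/33 + 33/40)/(x - 4)] / (x - a').
Simple pole: residue = g(a) at a = (3/2) + ((1/2)*sqrt(39))*i, which is (-1409/42240) - ((7621/109824)*sqrt(39))*i.
At the order-1 pole 4 set g(x) = (x - (4))*f(x) = (15*x**2/16 + 2*x/33 + 33/40)/(x**2 - 3*x + 12).
Simple pole: residue = g(a) at a = 4, which is 21209/21120.
List the singular points by increasing real part (a conjugate pair: the negative imaginary part first).


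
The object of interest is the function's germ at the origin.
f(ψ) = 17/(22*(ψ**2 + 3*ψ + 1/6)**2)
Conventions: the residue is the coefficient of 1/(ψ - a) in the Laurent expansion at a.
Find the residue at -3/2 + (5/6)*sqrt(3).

The residue is -(51/1375)*sqrt(3).

The factor ψ**2 + 3*ψ + 1/6 splits as (ψ - a)(ψ - a') with a = -3/2 + (5/6)*sqrt(3), a' = -3/2 - (5/6)*sqrt(3). At the order-2 pole a set g(ψ) = (ψ - a)^2*f(ψ) = [17/22] / (ψ - a')^2.
Order-2 pole: residue = g'(a); g'(-3/2 + (5/6)*sqrt(3)) = -(51/1375)*sqrt(3), so the residue is -(51/1375)*sqrt(3).


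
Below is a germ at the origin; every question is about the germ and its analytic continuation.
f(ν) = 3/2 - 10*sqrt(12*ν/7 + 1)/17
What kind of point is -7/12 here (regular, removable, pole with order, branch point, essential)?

The point is an algebraic (square-root) branch point.

The term (-10/17)*sqrt(1 - ν/(-7/12)) has argument 1 - -7/12/(-7/12) = 0 at -7/12: a square-root (algebraic, two-sheeted) branch point; the remaining terms are analytic or single-valued there.


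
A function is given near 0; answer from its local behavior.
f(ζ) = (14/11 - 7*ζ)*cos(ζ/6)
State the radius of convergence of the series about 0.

The factor cos(ζ/6) is entire and contributes no finite singular point.
The polynomial part has no poles.
No finite singular points: the Taylor series at 0 converges everywhere.

The radius of convergence is infinite.


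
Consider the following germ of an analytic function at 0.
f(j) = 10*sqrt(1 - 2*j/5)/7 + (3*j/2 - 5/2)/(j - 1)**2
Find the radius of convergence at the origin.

Denominator factor (j - 1)^2: pole of order 2 at 1, modulus 1.
Branch term (10/7)*sqrt(1 - j/(5/2)): its argument vanishes at j = 5/2, a square-root branch point, modulus 5/2.
The radius of convergence is the smallest modulus among the singular points: 1.

The radius of convergence is 1.


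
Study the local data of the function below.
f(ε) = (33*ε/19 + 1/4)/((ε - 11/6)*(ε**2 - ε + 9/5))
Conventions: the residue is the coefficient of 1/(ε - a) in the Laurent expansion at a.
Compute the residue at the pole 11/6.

At the order-1 pole 11/6 set g(ε) = (ε - (11/6))*f(ε) = (33*ε/19 + 1/4)/(ε**2 - ε + 9/5).
Simple pole: residue = g(a) at a = 11/6, which is 11745/11381.

The residue is 11745/11381.


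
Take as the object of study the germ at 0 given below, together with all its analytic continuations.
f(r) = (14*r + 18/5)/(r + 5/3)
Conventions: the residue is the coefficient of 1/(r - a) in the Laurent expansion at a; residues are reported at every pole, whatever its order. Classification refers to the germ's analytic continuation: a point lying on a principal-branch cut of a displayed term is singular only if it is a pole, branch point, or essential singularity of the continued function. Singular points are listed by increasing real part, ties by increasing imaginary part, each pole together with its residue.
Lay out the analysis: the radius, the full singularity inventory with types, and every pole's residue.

Radius of convergence at 0: 5/3.
At -5/3: a pole of order 1; residue -296/15.

Denominator factor (r + 5/3): pole of order 1 at -5/3, modulus 5/3.
The radius of convergence is the smallest modulus among the singular points: 5/3.
At the order-1 pole -5/3 set g(r) = (r - (-5/3))*f(r) = 14*r + 18/5.
Simple pole: residue = g(a) at a = -5/3, which is -296/15.


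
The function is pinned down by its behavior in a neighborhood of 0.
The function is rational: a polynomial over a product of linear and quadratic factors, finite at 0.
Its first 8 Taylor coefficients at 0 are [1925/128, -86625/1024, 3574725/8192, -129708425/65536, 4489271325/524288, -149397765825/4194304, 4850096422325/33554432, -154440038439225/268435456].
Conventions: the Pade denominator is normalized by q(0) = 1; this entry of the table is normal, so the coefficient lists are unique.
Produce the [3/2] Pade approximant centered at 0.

Taylor coefficients needed (read off): a_0 = 1925/128, a_1 = -86625/1024, a_2 = 3574725/8192, a_3 = -129708425/65536, a_4 = 4489271325/524288, a_5 = -149397765825/4194304.
Write the denominator as Q(ν) = 1 + q1*ν + q2*ν^2. Requiring Q*f - P = O(ν^6) with deg P <= 3 kills the coefficients of ν^4..ν^5 in Q*f:
  ν^4: a_4 + q1*a_3 + q2*a_2 = 0, i.e. 4489271325/524288 + (-129708425/65536)*q1 + (3574725/8192)*q2 = 0.
  ν^5: a_5 + q1*a_4 + q2*a_3 = 0, i.e. -149397765825/4194304 + (4489271325/524288)*q1 + (-129708425/65536)*q2 = 0.
Solving this linear system: q1 = 148257/19088, q2 = 2383059/152704.
The numerator is Q*f truncated at degree 3: P0 = a_0 = 1925/128; P1 = a_1 + q1*a_0 = 78707475/2443264; P2 = a_2 + q1*a_1 + q2*a_0 = 34239975/2443264; P3 = a_3 + q1*a_2 + q2*a_1 = 878826025/9773056.

The Pade approximant has numerator coefficients [1925/128, 78707475/2443264, 34239975/2443264, 878826025/9773056]; denominator coefficients [1, 148257/19088, 2383059/152704].


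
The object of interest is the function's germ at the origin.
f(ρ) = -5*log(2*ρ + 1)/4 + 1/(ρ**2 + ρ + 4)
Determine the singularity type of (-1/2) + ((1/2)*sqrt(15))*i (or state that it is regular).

The point is a pole of order 1.

The denominator factor ρ**2 + ρ + 4 vanishes at (-1/2) + ((1/2)*sqrt(15))*i and appears to the power 1; the numerator there equals 1, nonzero, and no other factor vanishes.
The branch terms are analytic at this point.
Hence a pole whose order is the multiplicity, 1.


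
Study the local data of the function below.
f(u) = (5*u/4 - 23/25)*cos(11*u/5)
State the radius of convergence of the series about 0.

The factor cos(11*u/5) is entire and contributes no finite singular point.
The polynomial part has no poles.
No finite singular points: the Taylor series at 0 converges everywhere.

The radius of convergence is infinite.


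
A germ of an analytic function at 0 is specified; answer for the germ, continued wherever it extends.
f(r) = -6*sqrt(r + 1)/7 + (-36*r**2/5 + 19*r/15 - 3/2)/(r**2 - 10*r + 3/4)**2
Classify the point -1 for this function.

The point is an algebraic (square-root) branch point.

The term (-6/7)*sqrt(1 - r/(-1)) has argument 1 - -1/(-1) = 0 at -1: a square-root (algebraic, two-sheeted) branch point; the remaining terms are analytic or single-valued there.


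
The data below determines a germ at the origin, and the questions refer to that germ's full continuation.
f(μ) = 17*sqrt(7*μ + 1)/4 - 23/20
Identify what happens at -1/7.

The term (17/4)*sqrt(1 - μ/(-1/7)) has argument 1 - -1/7/(-1/7) = 0 at -1/7: a square-root (algebraic, two-sheeted) branch point; the remaining terms are analytic or single-valued there.

The point is an algebraic (square-root) branch point.


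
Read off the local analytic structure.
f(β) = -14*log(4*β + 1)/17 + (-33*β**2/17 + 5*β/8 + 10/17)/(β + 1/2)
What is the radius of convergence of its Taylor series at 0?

The radius of convergence is 1/4.

Denominator factor (β + 1/2): pole of order 1 at -1/2, modulus 1/2.
Branch term (-14/17)*log(1 - β/(-1/4)): its argument vanishes at β = -1/4, a logarithmic branch point, modulus 1/4.
The radius of convergence is the smallest modulus among the singular points: 1/4.


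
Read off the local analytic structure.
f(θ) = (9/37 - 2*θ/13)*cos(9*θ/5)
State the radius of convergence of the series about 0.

The factor cos(9*θ/5) is entire and contributes no finite singular point.
The polynomial part has no poles.
No finite singular points: the Taylor series at 0 converges everywhere.

The radius of convergence is infinite.


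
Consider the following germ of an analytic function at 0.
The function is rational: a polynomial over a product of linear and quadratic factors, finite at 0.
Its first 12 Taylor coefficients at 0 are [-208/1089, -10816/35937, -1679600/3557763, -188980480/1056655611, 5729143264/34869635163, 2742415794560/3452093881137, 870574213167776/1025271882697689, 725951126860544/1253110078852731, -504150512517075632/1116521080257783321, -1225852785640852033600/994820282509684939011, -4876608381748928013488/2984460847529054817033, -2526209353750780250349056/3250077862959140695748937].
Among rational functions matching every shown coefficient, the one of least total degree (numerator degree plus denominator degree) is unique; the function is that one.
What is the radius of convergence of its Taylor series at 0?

The radius of convergence is (1/6)*sqrt(33).

No rational of total degree below 10 reproduces all 12 coefficients; solving the [0/10] Pade equations on them gives f(h) = 13/(3*(h**2 - 4*h/3 - 3)**3*(h**2 - 4*h/3 + 11/12)**2), whose expansion matches every shown term.
Denominator factor (h**2 - 4*h/3 + 11/12)^2: discriminant -17/9, complex-conjugate roots (2/3) + ((1/6)*sqrt(17))*i and (2/3) - ((1/6)*sqrt(17))*i; poles of order 2, moduli (1/6)*sqrt(33) and (1/6)*sqrt(33).
Denominator factor (h**2 - 4*h/3 - 3)^3: discriminant 124/9, real irrational roots 2/3 + (1/3)*sqrt(31) and 2/3 - (1/3)*sqrt(31); poles of order 3, moduli 2/3 + (1/3)*sqrt(31) and -2/3 + (1/3)*sqrt(31).
The radius of convergence is the smallest modulus among the singular points: (1/6)*sqrt(33).
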